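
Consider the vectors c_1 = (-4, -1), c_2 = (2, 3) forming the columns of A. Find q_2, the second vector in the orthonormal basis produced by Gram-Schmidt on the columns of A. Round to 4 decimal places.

q_2 = (-0.2425, 0.9701)

c_1 = (-4, -1); ‖c_1‖ = 4.1231, so q_1 = (-0.9701, -0.2425).
q_1·c_2 = (-0.9701)·2 + (-0.2425)·3 = -2.6679.
u_2 = c_2 + 2.6679·q_1 = (-0.5882, 2.3529).
‖u_2‖ = 2.4254, so q_2 = (-0.2425, 0.9701).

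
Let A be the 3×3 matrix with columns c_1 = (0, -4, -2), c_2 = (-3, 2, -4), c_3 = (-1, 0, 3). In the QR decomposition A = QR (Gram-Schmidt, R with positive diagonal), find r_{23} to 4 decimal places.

e_1 = c_1/‖c_1‖ = (0, -4, -2)/4.4721 = (0.0000, -0.8944, -0.4472).
r_{12} = e_1·c_2 = 0.0000.
u_2 = c_2 + 0.0000·e_1 = (-3.0000, 2.0000, -4.0000).
‖u_2‖ = 5.3852, so e_2 = (-0.5571, 0.3714, -0.7428).
r_{23} = e_2·c_3 = -1.6713.

r_{23} = -1.6713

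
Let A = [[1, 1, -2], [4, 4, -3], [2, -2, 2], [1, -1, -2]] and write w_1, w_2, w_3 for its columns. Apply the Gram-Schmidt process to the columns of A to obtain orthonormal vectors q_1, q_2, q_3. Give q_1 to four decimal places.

w_1 = (1, 4, 2, 1); ‖w_1‖ = 4.6904, so q_1 = (0.2132, 0.8528, 0.4264, 0.2132).

q_1 = (0.2132, 0.8528, 0.4264, 0.2132)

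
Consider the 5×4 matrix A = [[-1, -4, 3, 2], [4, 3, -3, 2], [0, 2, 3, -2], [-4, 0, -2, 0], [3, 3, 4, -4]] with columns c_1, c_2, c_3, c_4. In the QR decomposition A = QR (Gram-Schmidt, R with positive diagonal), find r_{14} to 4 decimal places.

q_1 = c_1/‖c_1‖ = (-1, 4, 0, -4, 3)/6.4807 = (-0.1543, 0.6172, 0.0000, -0.6172, 0.4629).
r_{14} = q_1·c_4 = -0.9258.

r_{14} = -0.9258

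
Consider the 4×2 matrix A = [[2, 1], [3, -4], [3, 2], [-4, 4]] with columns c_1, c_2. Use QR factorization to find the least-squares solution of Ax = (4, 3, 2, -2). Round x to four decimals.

x = (0.9016, 0.1630)

q_1 = c_1/‖c_1‖ = (2, 3, 3, -4)/6.1644 = (0.3244, 0.4867, 0.4867, -0.6489).
r_{12} = q_1·c_2 = -3.2444.
u_2 = c_2 + 3.2444·q_1 = (2.0526, -2.4211, 3.5789, 1.8947).
‖u_2‖ = 5.1453, so q_2 = (0.3989, -0.4705, 0.6956, 0.3682).
Qᵀb = (5.0289, 0.8388).
Back-substitute: x_2 = 0.8388/5.1453 = 0.1630.
x_1 = (5.0289 + 3.2444·0.1630)/6.1644 = 0.9016.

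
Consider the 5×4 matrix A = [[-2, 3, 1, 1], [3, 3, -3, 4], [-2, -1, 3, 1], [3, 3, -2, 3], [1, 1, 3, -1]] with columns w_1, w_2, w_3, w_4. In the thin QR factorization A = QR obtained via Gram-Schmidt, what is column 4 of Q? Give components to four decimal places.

e_4 = (-0.1684, 0.3951, 0.8418, 0.1506, -0.2902)

w_1 = (-2, 3, -2, 3, 1); ‖w_1‖ = 5.1962, so e_1 = (-0.3849, 0.5774, -0.3849, 0.5774, 0.1925).
e_1·w_2 = (-0.3849)·3 + 0.5774·3 + (-0.3849)·(-1) + 0.5774·3 + 0.1925·1 = 2.8868.
u_2 = w_2 − 2.8868·e_1 = (4.1111, 1.3333, 0.1111, 1.3333, 0.4444).
‖u_2‖ = 4.5461, so e_2 = (0.9043, 0.2933, 0.0244, 0.2933, 0.0978).
e_1·w_3 = (-0.3849)·1 + 0.5774·(-3) + (-0.3849)·3 + 0.5774·(-2) + 0.1925·3 = -3.8490; e_2·w_3 = 0.9043·1 + 0.2933·(-3) + 0.0244·3 + 0.2933·(-2) + 0.0978·3 = -0.1955.
u_3 = w_3 + 3.8490·e_1 + 0.1955·e_2 = (-0.3047, -0.7204, 1.5233, 0.2796, 3.7599).
‖u_3‖ = 4.1409, so e_3 = (-0.0736, -0.1740, 0.3679, 0.0675, 0.9080).
e_1·w_4 = (-0.3849)·1 + 0.5774·4 + (-0.3849)·1 + 0.5774·3 + 0.1925·(-1) = 3.0792; e_2·w_4 = 0.9043·1 + 0.2933·4 + 0.0244·1 + 0.2933·3 + 0.0978·(-1) = 2.8841; e_3·w_4 = (-0.0736)·1 + (-0.1740)·4 + 0.3679·1 + 0.0675·3 + 0.9080·(-1) = -1.1071.
u_4 = w_4 − 3.0792·e_1 − 2.8841·e_2 + 1.1071·e_3 = (-0.5044, 1.1837, 2.5219, 0.4511, -0.8694).
‖u_4‖ = 2.9959, so e_4 = (-0.1684, 0.3951, 0.8418, 0.1506, -0.2902).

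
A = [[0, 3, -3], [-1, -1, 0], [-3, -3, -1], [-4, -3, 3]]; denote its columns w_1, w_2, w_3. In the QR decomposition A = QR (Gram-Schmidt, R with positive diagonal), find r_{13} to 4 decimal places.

r_{13} = -1.7650

w_1 = (0, -1, -3, -4); ‖w_1‖ = 5.0990, so e_1 = (0.0000, -0.1961, -0.5883, -0.7845).
r_{13} = e_1·w_3 = -1.7650.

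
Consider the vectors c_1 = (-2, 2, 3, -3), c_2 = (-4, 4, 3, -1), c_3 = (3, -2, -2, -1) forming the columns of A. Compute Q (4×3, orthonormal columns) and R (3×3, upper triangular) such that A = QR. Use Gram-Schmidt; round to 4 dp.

Q = [[-0.3922, -0.5364, 0.2520], [0.3922, 0.5364, 0.6299], [0.5883, -0.0670, -0.6299], [-0.5883, 0.6481, -0.3780]], R = [[5.0990, 5.4913, -2.5495], [0.0000, 3.4418, -3.1960], [0.0000, 0.0000, 1.1339]]

c_1 = (-2, 2, 3, -3); ‖c_1‖ = 5.0990, so q_1 = (-0.3922, 0.3922, 0.5883, -0.5883).
q_1·c_2 = (-0.3922)·(-4) + 0.3922·4 + 0.5883·3 + (-0.5883)·(-1) = 5.4913.
u_2 = c_2 − 5.4913·q_1 = (-1.8462, 1.8462, -0.2308, 2.2308).
‖u_2‖ = 3.4418, so q_2 = (-0.5364, 0.5364, -0.0670, 0.6481).
q_1·c_3 = (-0.3922)·3 + 0.3922·(-2) + 0.5883·(-2) + (-0.5883)·(-1) = -2.5495; q_2·c_3 = (-0.5364)·3 + 0.5364·(-2) + (-0.0670)·(-2) + 0.6481·(-1) = -3.1960.
u_3 = c_3 + 2.5495·q_1 + 3.1960·q_2 = (0.2857, 0.7143, -0.7143, -0.4286).
‖u_3‖ = 1.1339, so q_3 = (0.2520, 0.6299, -0.6299, -0.3780).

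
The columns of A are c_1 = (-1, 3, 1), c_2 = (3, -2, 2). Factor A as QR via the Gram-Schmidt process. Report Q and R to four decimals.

c_1 = (-1, 3, 1); ‖c_1‖ = 3.3166, so e_1 = (-0.3015, 0.9045, 0.3015).
e_1·c_2 = (-0.3015)·3 + 0.9045·(-2) + 0.3015·2 = -2.1106.
u_2 = c_2 + 2.1106·e_1 = (2.3636, -0.0909, 2.6364).
‖u_2‖ = 3.5420, so e_2 = (0.6673, -0.0257, 0.7443).

Q = [[-0.3015, 0.6673], [0.9045, -0.0257], [0.3015, 0.7443]], R = [[3.3166, -2.1106], [0.0000, 3.5420]]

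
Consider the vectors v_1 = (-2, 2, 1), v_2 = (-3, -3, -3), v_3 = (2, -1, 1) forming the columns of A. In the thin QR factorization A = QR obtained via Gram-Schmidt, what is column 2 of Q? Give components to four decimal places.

q_2 = (-0.7191, -0.4576, -0.5230)

q_1 = v_1/‖v_1‖ = (-2, 2, 1)/3.0000 = (-0.6667, 0.6667, 0.3333).
r_{12} = q_1·v_2 = -1.0000.
u_2 = v_2 + 1.0000·q_1 = (-3.6667, -2.3333, -2.6667).
‖u_2‖ = 5.0990, so q_2 = (-0.7191, -0.4576, -0.5230).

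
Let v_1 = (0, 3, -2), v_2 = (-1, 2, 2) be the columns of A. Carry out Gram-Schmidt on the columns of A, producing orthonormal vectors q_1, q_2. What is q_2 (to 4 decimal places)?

v_1 = (0, 3, -2); ‖v_1‖ = 3.6056, so q_1 = (0.0000, 0.8321, -0.5547).
q_1·v_2 = 0.0000·(-1) + 0.8321·2 + (-0.5547)·2 = 0.5547.
u_2 = v_2 − 0.5547·q_1 = (-1.0000, 1.5385, 2.3077).
‖u_2‖ = 2.9483, so q_2 = (-0.3392, 0.5218, 0.7827).

q_2 = (-0.3392, 0.5218, 0.7827)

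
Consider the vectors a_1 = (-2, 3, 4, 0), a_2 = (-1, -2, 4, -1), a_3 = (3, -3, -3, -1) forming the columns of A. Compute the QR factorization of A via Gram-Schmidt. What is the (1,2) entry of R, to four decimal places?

r_{12} = 2.2283

e_1 = a_1/‖a_1‖ = (-2, 3, 4, 0)/5.3852 = (-0.3714, 0.5571, 0.7428, 0.0000).
r_{12} = e_1·a_2 = 2.2283.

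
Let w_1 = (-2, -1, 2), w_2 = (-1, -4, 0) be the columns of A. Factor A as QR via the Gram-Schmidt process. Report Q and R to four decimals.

e_1 = w_1/‖w_1‖ = (-2, -1, 2)/3.0000 = (-0.6667, -0.3333, 0.6667).
r_{12} = e_1·w_2 = 2.0000.
u_2 = w_2 − 2.0000·e_1 = (0.3333, -3.3333, -1.3333).
‖u_2‖ = 3.6056, so e_2 = (0.0925, -0.9245, -0.3698).

Q = [[-0.6667, 0.0925], [-0.3333, -0.9245], [0.6667, -0.3698]], R = [[3.0000, 2.0000], [0.0000, 3.6056]]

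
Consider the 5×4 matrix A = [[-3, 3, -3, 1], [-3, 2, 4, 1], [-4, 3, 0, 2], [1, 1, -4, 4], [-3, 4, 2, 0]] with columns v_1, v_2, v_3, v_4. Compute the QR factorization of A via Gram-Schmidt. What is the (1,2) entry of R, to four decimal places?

v_1 = (-3, -3, -4, 1, -3); ‖v_1‖ = 6.6332, so e_1 = (-0.4523, -0.4523, -0.6030, 0.1508, -0.4523).
r_{12} = e_1·v_2 = -5.7287.

r_{12} = -5.7287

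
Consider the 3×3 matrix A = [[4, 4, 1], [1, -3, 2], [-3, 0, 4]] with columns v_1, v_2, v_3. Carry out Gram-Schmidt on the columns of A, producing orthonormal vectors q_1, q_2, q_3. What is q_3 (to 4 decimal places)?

q_3 = (0.4104, 0.5472, 0.7295)

v_1 = (4, 1, -3); ‖v_1‖ = 5.0990, so q_1 = (0.7845, 0.1961, -0.5883).
q_1·v_2 = 0.7845·4 + 0.1961·(-3) + (-0.5883)·0 = 2.5495.
u_2 = v_2 − 2.5495·q_1 = (2.0000, -3.5000, 1.5000).
‖u_2‖ = 4.3012, so q_2 = (0.4650, -0.8137, 0.3487).
q_1·v_3 = 0.7845·1 + 0.1961·2 + (-0.5883)·4 = -1.1767; q_2·v_3 = 0.4650·1 + (-0.8137)·2 + 0.3487·4 = 0.2325.
u_3 = v_3 + 1.1767·q_1 − 0.2325·q_2 = (1.8150, 2.4200, 3.2266).
‖u_3‖ = 4.4228, so q_3 = (0.4104, 0.5472, 0.7295).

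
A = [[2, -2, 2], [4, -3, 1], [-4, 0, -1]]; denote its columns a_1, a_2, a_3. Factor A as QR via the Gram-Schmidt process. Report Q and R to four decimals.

Q = [[0.3333, -0.4579, 0.8242], [0.6667, -0.5037, -0.5494], [-0.6667, -0.7326, -0.1374]], R = [[6.0000, -2.6667, 2.0000], [0.0000, 2.4267, -0.6868], [0.0000, 0.0000, 1.2362]]

e_1 = a_1/‖a_1‖ = (2, 4, -4)/6.0000 = (0.3333, 0.6667, -0.6667).
r_{12} = e_1·a_2 = -2.6667.
u_2 = a_2 + 2.6667·e_1 = (-1.1111, -1.2222, -1.7778).
‖u_2‖ = 2.4267, so e_2 = (-0.4579, -0.5037, -0.7326).
r_{13} = e_1·a_3 = 2.0000; r_{23} = e_2·a_3 = -0.6868.
u_3 = a_3 − 2.0000·e_1 + 0.6868·e_2 = (1.0189, -0.6792, -0.1698).
‖u_3‖ = 1.2362, so e_3 = (0.8242, -0.5494, -0.1374).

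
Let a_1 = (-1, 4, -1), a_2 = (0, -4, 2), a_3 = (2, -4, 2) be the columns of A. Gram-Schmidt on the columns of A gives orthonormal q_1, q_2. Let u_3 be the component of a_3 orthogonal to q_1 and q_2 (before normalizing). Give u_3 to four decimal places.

a_1 = (-1, 4, -1); ‖a_1‖ = 4.2426, so q_1 = (-0.2357, 0.9428, -0.2357).
q_1·a_2 = (-0.2357)·0 + 0.9428·(-4) + (-0.2357)·2 = -4.2426.
u_2 = a_2 + 4.2426·q_1 = (-1.0000, 0.0000, 1.0000).
‖u_2‖ = 1.4142, so q_2 = (-0.7071, 0.0000, 0.7071).
q_1·a_3 = (-0.2357)·2 + 0.9428·(-4) + (-0.2357)·2 = -4.7140; q_2·a_3 = (-0.7071)·2 + 0.0000·(-4) + 0.7071·2 = 0.0000.
u_3 = a_3 + 4.7140·q_1 + 0.0000·q_2 = (0.8889, 0.4444, 0.8889).

u_3 = (0.8889, 0.4444, 0.8889)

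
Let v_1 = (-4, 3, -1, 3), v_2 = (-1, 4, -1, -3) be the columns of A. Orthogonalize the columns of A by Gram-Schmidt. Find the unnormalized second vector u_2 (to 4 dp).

v_1 = (-4, 3, -1, 3); ‖v_1‖ = 5.9161, so e_1 = (-0.6761, 0.5071, -0.1690, 0.5071).
e_1·v_2 = (-0.6761)·(-1) + 0.5071·4 + (-0.1690)·(-1) + 0.5071·(-3) = 1.3522.
u_2 = v_2 − 1.3522·e_1 = (-0.0857, 3.3143, -0.7714, -3.6857).

u_2 = (-0.0857, 3.3143, -0.7714, -3.6857)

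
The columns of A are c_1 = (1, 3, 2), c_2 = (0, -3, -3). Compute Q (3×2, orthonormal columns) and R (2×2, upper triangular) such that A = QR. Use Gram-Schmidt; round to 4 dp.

Q = [[0.2673, 0.7715], [0.8018, 0.1543], [0.5345, -0.6172]], R = [[3.7417, -4.0089], [0.0000, 1.3887]]

c_1 = (1, 3, 2); ‖c_1‖ = 3.7417, so q_1 = (0.2673, 0.8018, 0.5345).
q_1·c_2 = 0.2673·0 + 0.8018·(-3) + 0.5345·(-3) = -4.0089.
u_2 = c_2 + 4.0089·q_1 = (1.0714, 0.2143, -0.8571).
‖u_2‖ = 1.3887, so q_2 = (0.7715, 0.1543, -0.6172).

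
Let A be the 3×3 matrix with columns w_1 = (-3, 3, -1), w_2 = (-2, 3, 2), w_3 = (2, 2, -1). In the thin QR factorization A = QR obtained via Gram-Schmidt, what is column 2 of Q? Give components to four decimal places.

q_2 = (0.0185, 0.3328, 0.9428)

w_1 = (-3, 3, -1); ‖w_1‖ = 4.3589, so q_1 = (-0.6882, 0.6882, -0.2294).
q_1·w_2 = (-0.6882)·(-2) + 0.6882·3 + (-0.2294)·2 = 2.9824.
u_2 = w_2 − 2.9824·q_1 = (0.0526, 0.9474, 2.6842).
‖u_2‖ = 2.8470, so q_2 = (0.0185, 0.3328, 0.9428).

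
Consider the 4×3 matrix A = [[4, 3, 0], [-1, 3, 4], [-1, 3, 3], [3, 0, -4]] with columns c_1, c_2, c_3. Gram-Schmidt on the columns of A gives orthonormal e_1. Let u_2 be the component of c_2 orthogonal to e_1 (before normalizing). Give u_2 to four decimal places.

e_1 = c_1/‖c_1‖ = (4, -1, -1, 3)/5.1962 = (0.7698, -0.1925, -0.1925, 0.5774).
r_{12} = e_1·c_2 = 1.1547.
u_2 = c_2 − 1.1547·e_1 = (2.1111, 3.2222, 3.2222, -0.6667).

u_2 = (2.1111, 3.2222, 3.2222, -0.6667)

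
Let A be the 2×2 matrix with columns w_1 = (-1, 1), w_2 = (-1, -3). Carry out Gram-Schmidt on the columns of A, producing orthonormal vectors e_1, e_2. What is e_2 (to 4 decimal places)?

w_1 = (-1, 1); ‖w_1‖ = 1.4142, so e_1 = (-0.7071, 0.7071).
e_1·w_2 = (-0.7071)·(-1) + 0.7071·(-3) = -1.4142.
u_2 = w_2 + 1.4142·e_1 = (-2.0000, -2.0000).
‖u_2‖ = 2.8284, so e_2 = (-0.7071, -0.7071).

e_2 = (-0.7071, -0.7071)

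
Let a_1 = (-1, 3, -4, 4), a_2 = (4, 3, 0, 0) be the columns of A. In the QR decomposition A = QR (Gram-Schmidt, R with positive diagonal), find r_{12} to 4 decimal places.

r_{12} = 0.7715

a_1 = (-1, 3, -4, 4); ‖a_1‖ = 6.4807, so q_1 = (-0.1543, 0.4629, -0.6172, 0.6172).
r_{12} = q_1·a_2 = 0.7715.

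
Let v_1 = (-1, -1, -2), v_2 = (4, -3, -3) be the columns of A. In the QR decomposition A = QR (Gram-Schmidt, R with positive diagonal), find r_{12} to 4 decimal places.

r_{12} = 2.0412

q_1 = v_1/‖v_1‖ = (-1, -1, -2)/2.4495 = (-0.4082, -0.4082, -0.8165).
r_{12} = q_1·v_2 = 2.0412.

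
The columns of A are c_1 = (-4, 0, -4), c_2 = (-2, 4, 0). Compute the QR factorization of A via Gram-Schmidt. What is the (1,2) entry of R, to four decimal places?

r_{12} = 1.4142

c_1 = (-4, 0, -4); ‖c_1‖ = 5.6569, so q_1 = (-0.7071, 0.0000, -0.7071).
r_{12} = q_1·c_2 = 1.4142.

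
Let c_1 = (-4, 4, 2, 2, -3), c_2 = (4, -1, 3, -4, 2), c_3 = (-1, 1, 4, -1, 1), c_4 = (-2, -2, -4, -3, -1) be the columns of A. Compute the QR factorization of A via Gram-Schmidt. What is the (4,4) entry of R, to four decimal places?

c_1 = (-4, 4, 2, 2, -3); ‖c_1‖ = 7.0000, so q_1 = (-0.5714, 0.5714, 0.2857, 0.2857, -0.4286).
q_1·c_2 = (-0.5714)·4 + 0.5714·(-1) + 0.2857·3 + 0.2857·(-4) + (-0.4286)·2 = -4.0000.
u_2 = c_2 + 4.0000·q_1 = (1.7143, 1.2857, 4.1429, -2.8571, 0.2857).
‖u_2‖ = 5.4772, so q_2 = (0.3130, 0.2347, 0.7564, -0.5216, 0.0522).
q_1·c_3 = (-0.5714)·(-1) + 0.5714·1 + 0.2857·4 + 0.2857·(-1) + (-0.4286)·1 = 1.5714; q_2·c_3 = 0.3130·(-1) + 0.2347·1 + 0.7564·4 + (-0.5216)·(-1) + 0.0522·1 = 3.5211.
u_3 = c_3 − 1.5714·q_1 − 3.5211·q_2 = (-1.2041, -0.7245, 0.8878, 0.3878, 1.4898).
‖u_3‖ = 2.2655, so q_3 = (-0.5315, -0.3198, 0.3919, 0.1712, 0.6576).
q_1·c_4 = (-0.5714)·(-2) + 0.5714·(-2) + 0.2857·(-4) + 0.2857·(-3) + (-0.4286)·(-1) = -1.5714; q_2·c_4 = 0.3130·(-2) + 0.2347·(-2) + 0.7564·(-4) + (-0.5216)·(-3) + 0.0522·(-1) = -2.6082; q_3·c_4 = (-0.5315)·(-2) + (-0.3198)·(-2) + 0.3919·(-4) + 0.1712·(-3) + 0.6576·(-1) = -1.0359.
u_4 = c_4 + 1.5714·q_1 + 2.6082·q_2 + 1.0359·q_3 = (-2.6322, -0.8211, -1.1723, -3.7343, -0.8562).
r_{44} = ‖u_4‖ = 4.8636.

r_{44} = 4.8636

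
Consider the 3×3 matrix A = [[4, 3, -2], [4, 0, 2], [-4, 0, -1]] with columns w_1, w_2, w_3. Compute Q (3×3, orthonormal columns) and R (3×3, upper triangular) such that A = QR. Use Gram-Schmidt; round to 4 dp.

Q = [[0.5774, 0.8165, 0.0000], [0.5774, -0.4082, 0.7071], [-0.5774, 0.4082, 0.7071]], R = [[6.9282, 1.7321, 0.5774], [0.0000, 2.4495, -2.8577], [0.0000, 0.0000, 0.7071]]

w_1 = (4, 4, -4); ‖w_1‖ = 6.9282, so q_1 = (0.5774, 0.5774, -0.5774).
q_1·w_2 = 0.5774·3 + 0.5774·0 + (-0.5774)·0 = 1.7321.
u_2 = w_2 − 1.7321·q_1 = (2.0000, -1.0000, 1.0000).
‖u_2‖ = 2.4495, so q_2 = (0.8165, -0.4082, 0.4082).
q_1·w_3 = 0.5774·(-2) + 0.5774·2 + (-0.5774)·(-1) = 0.5774; q_2·w_3 = 0.8165·(-2) + (-0.4082)·2 + 0.4082·(-1) = -2.8577.
u_3 = w_3 − 0.5774·q_1 + 2.8577·q_2 = (0.0000, 0.5000, 0.5000).
‖u_3‖ = 0.7071, so q_3 = (0.0000, 0.7071, 0.7071).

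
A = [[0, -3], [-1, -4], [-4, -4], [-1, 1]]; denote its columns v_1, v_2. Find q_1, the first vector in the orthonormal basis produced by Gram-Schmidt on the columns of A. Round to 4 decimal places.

v_1 = (0, -1, -4, -1); ‖v_1‖ = 4.2426, so q_1 = (0.0000, -0.2357, -0.9428, -0.2357).

q_1 = (0.0000, -0.2357, -0.9428, -0.2357)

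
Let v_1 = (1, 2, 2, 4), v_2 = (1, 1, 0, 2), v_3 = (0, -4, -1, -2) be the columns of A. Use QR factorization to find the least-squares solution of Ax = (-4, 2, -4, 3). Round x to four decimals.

x = (-1.2876, 1.8712, -0.8670)

v_1 = (1, 2, 2, 4); ‖v_1‖ = 5.0000, so e_1 = (0.2000, 0.4000, 0.4000, 0.8000).
e_1·v_2 = 0.2000·1 + 0.4000·1 + 0.4000·0 + 0.8000·2 = 2.2000.
u_2 = v_2 − 2.2000·e_1 = (0.5600, 0.1200, -0.8800, 0.2400).
‖u_2‖ = 1.0770, so e_2 = (0.5199, 0.1114, -0.8171, 0.2228).
e_1·v_3 = 0.2000·0 + 0.4000·(-4) + 0.4000·(-1) + 0.8000·(-2) = -3.6000; e_2·v_3 = 0.5199·0 + 0.1114·(-4) + (-0.8171)·(-1) + 0.2228·(-2) = -0.0743.
u_3 = v_3 + 3.6000·e_1 + 0.0743·e_2 = (0.7586, -2.5517, 0.3793, 0.8966).
‖u_3‖ = 2.8345, so e_3 = (0.2676, -0.9002, 0.1338, 0.3163).
Qᵀb = (0.8000, 2.0798, -2.4574).
Back-substitute: x_3 = -2.4574/2.8345 = -0.8670.
x_2 = (2.0798 + 0.0743·(-0.8670))/1.0770 = 1.8712.
x_1 = (0.8000 − 2.2000·1.8712 + 3.6000·(-0.8670))/5.0000 = -1.2876.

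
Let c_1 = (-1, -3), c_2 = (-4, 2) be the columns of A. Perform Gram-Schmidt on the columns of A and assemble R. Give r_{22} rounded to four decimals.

r_{22} = 4.4272

q_1 = c_1/‖c_1‖ = (-1, -3)/3.1623 = (-0.3162, -0.9487).
r_{12} = q_1·c_2 = -0.6325.
u_2 = c_2 + 0.6325·q_1 = (-4.2000, 1.4000).
r_{22} = ‖u_2‖ = 4.4272.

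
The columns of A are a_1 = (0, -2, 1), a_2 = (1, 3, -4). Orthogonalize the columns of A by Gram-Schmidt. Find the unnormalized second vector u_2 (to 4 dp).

a_1 = (0, -2, 1); ‖a_1‖ = 2.2361, so q_1 = (0.0000, -0.8944, 0.4472).
q_1·a_2 = 0.0000·1 + (-0.8944)·3 + 0.4472·(-4) = -4.4721.
u_2 = a_2 + 4.4721·q_1 = (1.0000, -1.0000, -2.0000).

u_2 = (1.0000, -1.0000, -2.0000)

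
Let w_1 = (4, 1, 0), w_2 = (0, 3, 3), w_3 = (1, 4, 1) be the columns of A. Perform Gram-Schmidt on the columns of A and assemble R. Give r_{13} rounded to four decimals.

r_{13} = 1.9403

w_1 = (4, 1, 0); ‖w_1‖ = 4.1231, so e_1 = (0.9701, 0.2425, 0.0000).
r_{13} = e_1·w_3 = 1.9403.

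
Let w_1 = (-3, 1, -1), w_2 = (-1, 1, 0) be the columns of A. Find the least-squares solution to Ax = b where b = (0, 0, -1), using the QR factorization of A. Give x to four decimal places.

w_1 = (-3, 1, -1); ‖w_1‖ = 3.3166, so q_1 = (-0.9045, 0.3015, -0.3015).
q_1·w_2 = (-0.9045)·(-1) + 0.3015·1 + (-0.3015)·0 = 1.2060.
u_2 = w_2 − 1.2060·q_1 = (0.0909, 0.6364, 0.3636).
‖u_2‖ = 0.7385, so q_2 = (0.1231, 0.8616, 0.4924).
Qᵀb = (0.3015, -0.4924).
Back-substitute: x_2 = -0.4924/0.7385 = -0.6667.
x_1 = (0.3015 − 1.2060·(-0.6667))/3.3166 = 0.3333.

x = (0.3333, -0.6667)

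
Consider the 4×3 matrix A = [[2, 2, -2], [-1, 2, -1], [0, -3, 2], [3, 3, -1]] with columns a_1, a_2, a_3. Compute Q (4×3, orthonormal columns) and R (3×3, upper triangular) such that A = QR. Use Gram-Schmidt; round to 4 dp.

a_1 = (2, -1, 0, 3); ‖a_1‖ = 3.7417, so q_1 = (0.5345, -0.2673, 0.0000, 0.8018).
q_1·a_2 = 0.5345·2 + (-0.2673)·2 + 0.0000·(-3) + 0.8018·3 = 2.9399.
u_2 = a_2 − 2.9399·q_1 = (0.4286, 2.7857, -3.0000, 0.6429).
‖u_2‖ = 4.1662, so q_2 = (0.1029, 0.6686, -0.7201, 0.1543).
q_1·a_3 = 0.5345·(-2) + (-0.2673)·(-1) + 0.0000·2 + 0.8018·(-1) = -1.6036; q_2·a_3 = 0.1029·(-2) + 0.6686·(-1) + (-0.7201)·2 + 0.1543·(-1) = -2.4689.
u_3 = a_3 + 1.6036·q_1 + 2.4689·q_2 = (-0.8889, 0.2222, 0.2222, 0.6667).
‖u_3‖ = 1.1547, so q_3 = (-0.7698, 0.1925, 0.1925, 0.5774).

Q = [[0.5345, 0.1029, -0.7698], [-0.2673, 0.6686, 0.1925], [0.0000, -0.7201, 0.1925], [0.8018, 0.1543, 0.5774]], R = [[3.7417, 2.9399, -1.6036], [0.0000, 4.1662, -2.4689], [0.0000, 0.0000, 1.1547]]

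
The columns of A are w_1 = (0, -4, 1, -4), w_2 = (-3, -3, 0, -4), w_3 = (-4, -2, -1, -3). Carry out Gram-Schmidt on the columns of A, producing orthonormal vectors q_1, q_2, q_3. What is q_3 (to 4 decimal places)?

w_1 = (0, -4, 1, -4); ‖w_1‖ = 5.7446, so q_1 = (0.0000, -0.6963, 0.1741, -0.6963).
q_1·w_2 = 0.0000·(-3) + (-0.6963)·(-3) + 0.1741·0 + (-0.6963)·(-4) = 4.8742.
u_2 = w_2 − 4.8742·q_1 = (-3.0000, 0.3939, -0.8485, -0.6061).
‖u_2‖ = 3.2004, so q_2 = (-0.9374, 0.1231, -0.2651, -0.1894).
q_1·w_3 = 0.0000·(-4) + (-0.6963)·(-2) + 0.1741·(-1) + (-0.6963)·(-3) = 3.3075; q_2·w_3 = (-0.9374)·(-4) + 0.1231·(-2) + (-0.2651)·(-1) + (-0.1894)·(-3) = 4.3366.
u_3 = w_3 − 3.3075·q_1 − 4.3366·q_2 = (0.0651, -0.2308, -0.4260, 0.1243).
‖u_3‖ = 0.5044, so q_3 = (0.1290, -0.4575, -0.8446, 0.2463).

q_3 = (0.1290, -0.4575, -0.8446, 0.2463)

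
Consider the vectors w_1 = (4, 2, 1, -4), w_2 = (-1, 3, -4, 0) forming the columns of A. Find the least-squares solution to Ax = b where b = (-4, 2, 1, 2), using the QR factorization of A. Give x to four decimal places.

x = (-0.5031, 0.1921)

w_1 = (4, 2, 1, -4); ‖w_1‖ = 6.0828, so q_1 = (0.6576, 0.3288, 0.1644, -0.6576).
q_1·w_2 = 0.6576·(-1) + 0.3288·3 + 0.1644·(-4) + (-0.6576)·0 = -0.3288.
u_2 = w_2 + 0.3288·q_1 = (-0.7838, 3.1081, -3.9459, -0.2162).
‖u_2‖ = 5.0884, so q_2 = (-0.1540, 0.6108, -0.7755, -0.0425).
Qᵀb = (-3.1236, 0.9773).
Back-substitute: x_2 = 0.9773/5.0884 = 0.1921.
x_1 = (-3.1236 + 0.3288·0.1921)/6.0828 = -0.5031.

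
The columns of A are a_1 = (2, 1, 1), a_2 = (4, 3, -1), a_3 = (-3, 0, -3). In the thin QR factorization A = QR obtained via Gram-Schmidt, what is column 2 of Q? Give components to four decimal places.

q_2 = (0.2182, 0.4364, -0.8729)

a_1 = (2, 1, 1); ‖a_1‖ = 2.4495, so q_1 = (0.8165, 0.4082, 0.4082).
q_1·a_2 = 0.8165·4 + 0.4082·3 + 0.4082·(-1) = 4.0825.
u_2 = a_2 − 4.0825·q_1 = (0.6667, 1.3333, -2.6667).
‖u_2‖ = 3.0551, so q_2 = (0.2182, 0.4364, -0.8729).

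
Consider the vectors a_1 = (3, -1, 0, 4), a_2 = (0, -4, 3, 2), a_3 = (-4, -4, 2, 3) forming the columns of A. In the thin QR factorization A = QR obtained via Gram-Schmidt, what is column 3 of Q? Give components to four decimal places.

a_1 = (3, -1, 0, 4); ‖a_1‖ = 5.0990, so e_1 = (0.5883, -0.1961, 0.0000, 0.7845).
e_1·a_2 = 0.5883·0 + (-0.1961)·(-4) + 0.0000·3 + 0.7845·2 = 2.3534.
u_2 = a_2 − 2.3534·e_1 = (-1.3846, -3.5385, 3.0000, 0.1538).
‖u_2‖ = 4.8437, so e_2 = (-0.2859, -0.7305, 0.6194, 0.0318).
e_1·a_3 = 0.5883·(-4) + (-0.1961)·(-4) + 0.0000·2 + 0.7845·3 = 0.7845; e_2·a_3 = (-0.2859)·(-4) + (-0.7305)·(-4) + 0.6194·2 + 0.0318·3 = 5.3995.
u_3 = a_3 − 0.7845·e_1 − 5.3995·e_2 = (-2.9180, 0.0984, -1.3443, 2.2131).
‖u_3‖ = 3.9025, so e_3 = (-0.7477, 0.0252, -0.3445, 0.5671).

e_3 = (-0.7477, 0.0252, -0.3445, 0.5671)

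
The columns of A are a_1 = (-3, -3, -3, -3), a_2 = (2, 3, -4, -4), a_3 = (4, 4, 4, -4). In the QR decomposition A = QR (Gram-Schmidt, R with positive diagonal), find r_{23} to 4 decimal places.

a_1 = (-3, -3, -3, -3); ‖a_1‖ = 6.0000, so q_1 = (-0.5000, -0.5000, -0.5000, -0.5000).
q_1·a_2 = (-0.5000)·2 + (-0.5000)·3 + (-0.5000)·(-4) + (-0.5000)·(-4) = 1.5000.
u_2 = a_2 − 1.5000·q_1 = (2.7500, 3.7500, -3.2500, -3.2500).
‖u_2‖ = 6.5383, so q_2 = (0.4206, 0.5735, -0.4971, -0.4971).
r_{23} = q_2·a_3 = 3.9765.

r_{23} = 3.9765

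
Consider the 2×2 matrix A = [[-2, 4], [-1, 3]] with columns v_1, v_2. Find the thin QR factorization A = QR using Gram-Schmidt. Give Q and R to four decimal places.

v_1 = (-2, -1); ‖v_1‖ = 2.2361, so e_1 = (-0.8944, -0.4472).
e_1·v_2 = (-0.8944)·4 + (-0.4472)·3 = -4.9193.
u_2 = v_2 + 4.9193·e_1 = (-0.4000, 0.8000).
‖u_2‖ = 0.8944, so e_2 = (-0.4472, 0.8944).

Q = [[-0.8944, -0.4472], [-0.4472, 0.8944]], R = [[2.2361, -4.9193], [0.0000, 0.8944]]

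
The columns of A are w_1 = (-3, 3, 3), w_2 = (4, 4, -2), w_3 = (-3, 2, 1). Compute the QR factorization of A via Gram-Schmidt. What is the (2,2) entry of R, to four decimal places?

w_1 = (-3, 3, 3); ‖w_1‖ = 5.1962, so e_1 = (-0.5774, 0.5774, 0.5774).
e_1·w_2 = (-0.5774)·4 + 0.5774·4 + 0.5774·(-2) = -1.1547.
u_2 = w_2 + 1.1547·e_1 = (3.3333, 4.6667, -1.3333).
r_{22} = ‖u_2‖ = 5.8878.

r_{22} = 5.8878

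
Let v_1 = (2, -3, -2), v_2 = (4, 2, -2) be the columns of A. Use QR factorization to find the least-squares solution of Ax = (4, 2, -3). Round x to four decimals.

x = (0.0968, 1.0591)

q_1 = v_1/‖v_1‖ = (2, -3, -2)/4.1231 = (0.4851, -0.7276, -0.4851).
r_{12} = q_1·v_2 = 1.4552.
u_2 = v_2 − 1.4552·q_1 = (3.2941, 3.0588, -1.2941).
‖u_2‖ = 4.6779, so q_2 = (0.7042, 0.6539, -0.2766).
Qᵀb = (1.9403, 4.9545).
Back-substitute: x_2 = 4.9545/4.6779 = 1.0591.
x_1 = (1.9403 − 1.4552·1.0591)/4.1231 = 0.0968.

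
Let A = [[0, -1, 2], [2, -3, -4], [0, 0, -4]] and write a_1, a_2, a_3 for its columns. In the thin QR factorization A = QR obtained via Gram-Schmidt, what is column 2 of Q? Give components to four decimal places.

a_1 = (0, 2, 0); ‖a_1‖ = 2.0000, so q_1 = (0.0000, 1.0000, 0.0000).
q_1·a_2 = 0.0000·(-1) + 1.0000·(-3) + 0.0000·0 = -3.0000.
u_2 = a_2 + 3.0000·q_1 = (-1.0000, 0.0000, 0.0000).
‖u_2‖ = 1.0000, so q_2 = (-1.0000, 0.0000, 0.0000).

q_2 = (-1.0000, 0.0000, 0.0000)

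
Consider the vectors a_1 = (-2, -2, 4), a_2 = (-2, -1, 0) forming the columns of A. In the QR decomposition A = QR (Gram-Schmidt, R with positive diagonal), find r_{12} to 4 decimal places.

r_{12} = 1.2247

q_1 = a_1/‖a_1‖ = (-2, -2, 4)/4.8990 = (-0.4082, -0.4082, 0.8165).
r_{12} = q_1·a_2 = 1.2247.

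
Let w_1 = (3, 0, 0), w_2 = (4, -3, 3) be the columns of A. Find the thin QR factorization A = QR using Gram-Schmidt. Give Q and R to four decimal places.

w_1 = (3, 0, 0); ‖w_1‖ = 3.0000, so q_1 = (1.0000, 0.0000, 0.0000).
q_1·w_2 = 1.0000·4 + 0.0000·(-3) + 0.0000·3 = 4.0000.
u_2 = w_2 − 4.0000·q_1 = (0.0000, -3.0000, 3.0000).
‖u_2‖ = 4.2426, so q_2 = (0.0000, -0.7071, 0.7071).

Q = [[1.0000, 0.0000], [0.0000, -0.7071], [0.0000, 0.7071]], R = [[3.0000, 4.0000], [0.0000, 4.2426]]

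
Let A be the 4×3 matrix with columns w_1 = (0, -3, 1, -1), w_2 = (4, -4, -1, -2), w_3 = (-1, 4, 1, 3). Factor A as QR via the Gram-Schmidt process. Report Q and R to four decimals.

Q = [[0.0000, 0.8599, 0.4590], [-0.9045, -0.0977, -0.0186], [0.3015, -0.4691, 0.5996], [-0.3015, -0.1759, 0.6554]], R = [[3.3166, 3.9196, -4.2212], [0.0000, 4.6515, -2.2476], [0.0000, 0.0000, 2.0323]]

w_1 = (0, -3, 1, -1); ‖w_1‖ = 3.3166, so q_1 = (0.0000, -0.9045, 0.3015, -0.3015).
q_1·w_2 = 0.0000·4 + (-0.9045)·(-4) + 0.3015·(-1) + (-0.3015)·(-2) = 3.9196.
u_2 = w_2 − 3.9196·q_1 = (4.0000, -0.4545, -2.1818, -0.8182).
‖u_2‖ = 4.6515, so q_2 = (0.8599, -0.0977, -0.4691, -0.1759).
q_1·w_3 = 0.0000·(-1) + (-0.9045)·4 + 0.3015·1 + (-0.3015)·3 = -4.2212; q_2·w_3 = 0.8599·(-1) + (-0.0977)·4 + (-0.4691)·1 + (-0.1759)·3 = -2.2476.
u_3 = w_3 + 4.2212·q_1 + 2.2476·q_2 = (0.9328, -0.0378, 1.2185, 1.3319).
‖u_3‖ = 2.0323, so q_3 = (0.4590, -0.0186, 0.5996, 0.6554).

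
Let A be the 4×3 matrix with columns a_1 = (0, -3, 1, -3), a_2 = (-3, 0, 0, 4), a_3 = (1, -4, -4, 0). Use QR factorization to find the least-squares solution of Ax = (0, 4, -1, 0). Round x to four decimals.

a_1 = (0, -3, 1, -3); ‖a_1‖ = 4.3589, so e_1 = (0.0000, -0.6882, 0.2294, -0.6882).
e_1·a_2 = 0.0000·(-3) + (-0.6882)·0 + 0.2294·0 + (-0.6882)·4 = -2.7530.
u_2 = a_2 + 2.7530·e_1 = (-3.0000, -1.8947, 0.6316, 2.1053).
‖u_2‖ = 4.1739, so e_2 = (-0.7188, -0.4540, 0.1513, 0.5044).
e_1·a_3 = 0.0000·1 + (-0.6882)·(-4) + 0.2294·(-4) + (-0.6882)·0 = 1.8353; e_2·a_3 = (-0.7188)·1 + (-0.4540)·(-4) + 0.1513·(-4) + 0.5044·0 = 0.4918.
u_3 = a_3 − 1.8353·e_1 − 0.4918·e_2 = (1.3535, -2.5136, -4.4955, 1.0151).
‖u_3‖ = 5.4212, so e_3 = (0.2497, -0.4637, -0.8292, 0.1872).
Qᵀb = (-2.9824, -1.9671, -1.0254).
Back-substitute: x_3 = -1.0254/5.4212 = -0.1891.
x_2 = (-1.9671 − 0.4918·(-0.1891))/4.1739 = -0.4490.
x_1 = (-2.9824 + 2.7530·(-0.4490) − 1.8353·(-0.1891))/4.3589 = -0.8882.

x = (-0.8882, -0.4490, -0.1891)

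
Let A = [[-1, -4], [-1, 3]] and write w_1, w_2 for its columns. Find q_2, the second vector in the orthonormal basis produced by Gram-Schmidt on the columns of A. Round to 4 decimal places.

q_1 = w_1/‖w_1‖ = (-1, -1)/1.4142 = (-0.7071, -0.7071).
r_{12} = q_1·w_2 = 0.7071.
u_2 = w_2 − 0.7071·q_1 = (-3.5000, 3.5000).
‖u_2‖ = 4.9497, so q_2 = (-0.7071, 0.7071).

q_2 = (-0.7071, 0.7071)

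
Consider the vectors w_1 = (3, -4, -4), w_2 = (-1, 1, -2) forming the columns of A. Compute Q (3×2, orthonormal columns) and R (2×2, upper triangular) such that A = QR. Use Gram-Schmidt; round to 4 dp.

q_1 = w_1/‖w_1‖ = (3, -4, -4)/6.4031 = (0.4685, -0.6247, -0.6247).
r_{12} = q_1·w_2 = 0.1562.
u_2 = w_2 − 0.1562·q_1 = (-1.0732, 1.0976, -1.9024).
‖u_2‖ = 2.4445, so q_2 = (-0.4390, 0.4490, -0.7783).

Q = [[0.4685, -0.4390], [-0.6247, 0.4490], [-0.6247, -0.7783]], R = [[6.4031, 0.1562], [0.0000, 2.4445]]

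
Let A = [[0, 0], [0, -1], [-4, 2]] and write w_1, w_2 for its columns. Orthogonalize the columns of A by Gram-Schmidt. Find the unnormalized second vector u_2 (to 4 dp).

u_2 = (0.0000, -1.0000, 0.0000)

q_1 = w_1/‖w_1‖ = (0, 0, -4)/4.0000 = (0.0000, 0.0000, -1.0000).
r_{12} = q_1·w_2 = -2.0000.
u_2 = w_2 + 2.0000·q_1 = (0.0000, -1.0000, 0.0000).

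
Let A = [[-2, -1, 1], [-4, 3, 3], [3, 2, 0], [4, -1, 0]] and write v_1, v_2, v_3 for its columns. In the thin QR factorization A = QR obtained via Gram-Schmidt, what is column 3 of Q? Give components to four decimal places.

v_1 = (-2, -4, 3, 4); ‖v_1‖ = 6.7082, so e_1 = (-0.2981, -0.5963, 0.4472, 0.5963).
e_1·v_2 = (-0.2981)·(-1) + (-0.5963)·3 + 0.4472·2 + 0.5963·(-1) = -1.1926.
u_2 = v_2 + 1.1926·e_1 = (-1.3556, 2.2889, 2.5333, -0.2889).
‖u_2‖ = 3.6848, so e_2 = (-0.3679, 0.6212, 0.6875, -0.0784).
e_1·v_3 = (-0.2981)·1 + (-0.5963)·3 + 0.4472·0 + 0.5963·0 = -2.0870; e_2·v_3 = (-0.3679)·1 + 0.6212·3 + 0.6875·0 + (-0.0784)·0 = 1.4956.
u_3 = v_3 + 2.0870·e_1 − 1.4956·e_2 = (0.9280, 0.8265, -0.0949, 1.3617).
‖u_3‖ = 1.8459, so e_3 = (0.5027, 0.4477, -0.0514, 0.7377).

e_3 = (0.5027, 0.4477, -0.0514, 0.7377)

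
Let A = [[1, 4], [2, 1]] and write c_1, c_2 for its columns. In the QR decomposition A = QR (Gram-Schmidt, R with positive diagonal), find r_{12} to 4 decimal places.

c_1 = (1, 2); ‖c_1‖ = 2.2361, so q_1 = (0.4472, 0.8944).
r_{12} = q_1·c_2 = 2.6833.

r_{12} = 2.6833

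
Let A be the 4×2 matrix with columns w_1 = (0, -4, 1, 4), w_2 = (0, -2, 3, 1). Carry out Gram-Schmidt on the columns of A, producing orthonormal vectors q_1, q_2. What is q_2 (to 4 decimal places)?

w_1 = (0, -4, 1, 4); ‖w_1‖ = 5.7446, so q_1 = (0.0000, -0.6963, 0.1741, 0.6963).
q_1·w_2 = 0.0000·0 + (-0.6963)·(-2) + 0.1741·3 + 0.6963·1 = 2.6112.
u_2 = w_2 − 2.6112·q_1 = (0.0000, -0.1818, 2.5455, -0.8182).
‖u_2‖ = 2.6799, so q_2 = (0.0000, -0.0678, 0.9498, -0.3053).

q_2 = (0.0000, -0.0678, 0.9498, -0.3053)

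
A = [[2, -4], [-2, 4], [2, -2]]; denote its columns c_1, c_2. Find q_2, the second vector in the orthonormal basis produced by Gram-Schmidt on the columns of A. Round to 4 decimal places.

q_2 = (-0.4082, 0.4082, 0.8165)

c_1 = (2, -2, 2); ‖c_1‖ = 3.4641, so q_1 = (0.5774, -0.5774, 0.5774).
q_1·c_2 = 0.5774·(-4) + (-0.5774)·4 + 0.5774·(-2) = -5.7735.
u_2 = c_2 + 5.7735·q_1 = (-0.6667, 0.6667, 1.3333).
‖u_2‖ = 1.6330, so q_2 = (-0.4082, 0.4082, 0.8165).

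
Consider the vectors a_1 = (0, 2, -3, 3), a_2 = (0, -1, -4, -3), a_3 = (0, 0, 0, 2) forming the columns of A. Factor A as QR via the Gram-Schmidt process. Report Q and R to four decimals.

Q = [[0.0000, 0.0000, 0.0000], [0.4264, -0.2141, -0.8788], [-0.6396, -0.7584, -0.1255], [0.6396, -0.6156, 0.4603]], R = [[4.6904, 0.2132, 1.2792], [0.0000, 5.0946, -1.2313], [0.0000, 0.0000, 0.9207]]

a_1 = (0, 2, -3, 3); ‖a_1‖ = 4.6904, so e_1 = (0.0000, 0.4264, -0.6396, 0.6396).
e_1·a_2 = 0.0000·0 + 0.4264·(-1) + (-0.6396)·(-4) + 0.6396·(-3) = 0.2132.
u_2 = a_2 − 0.2132·e_1 = (0.0000, -1.0909, -3.8636, -3.1364).
‖u_2‖ = 5.0946, so e_2 = (0.0000, -0.2141, -0.7584, -0.6156).
e_1·a_3 = 0.0000·0 + 0.4264·0 + (-0.6396)·0 + 0.6396·2 = 1.2792; e_2·a_3 = 0.0000·0 + (-0.2141)·0 + (-0.7584)·0 + (-0.6156)·2 = -1.2313.
u_3 = a_3 − 1.2792·e_1 + 1.2313·e_2 = (0.0000, -0.8091, -0.1156, 0.4238).
‖u_3‖ = 0.9207, so e_3 = (0.0000, -0.8788, -0.1255, 0.4603).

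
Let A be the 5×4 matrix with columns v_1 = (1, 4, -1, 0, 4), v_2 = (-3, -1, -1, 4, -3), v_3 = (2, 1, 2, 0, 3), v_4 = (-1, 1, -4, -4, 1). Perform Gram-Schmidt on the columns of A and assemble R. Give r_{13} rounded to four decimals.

v_1 = (1, 4, -1, 0, 4); ‖v_1‖ = 5.8310, so q_1 = (0.1715, 0.6860, -0.1715, 0.0000, 0.6860).
r_{13} = q_1·v_3 = 2.7440.

r_{13} = 2.7440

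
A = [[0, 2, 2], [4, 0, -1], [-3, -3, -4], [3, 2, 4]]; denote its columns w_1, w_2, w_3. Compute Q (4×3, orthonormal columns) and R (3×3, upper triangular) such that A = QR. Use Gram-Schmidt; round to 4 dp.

w_1 = (0, 4, -3, 3); ‖w_1‖ = 5.8310, so e_1 = (0.0000, 0.6860, -0.5145, 0.5145).
e_1·w_2 = 0.0000·2 + 0.6860·0 + (-0.5145)·(-3) + 0.5145·2 = 2.5725.
u_2 = w_2 − 2.5725·e_1 = (2.0000, -1.7647, -1.6765, 0.6765).
‖u_2‖ = 3.2222, so e_2 = (0.6207, -0.5477, -0.5203, 0.2099).
e_1·w_3 = 0.0000·2 + 0.6860·(-1) + (-0.5145)·(-4) + 0.5145·4 = 3.4300; e_2·w_3 = 0.6207·2 + (-0.5477)·(-1) + (-0.5203)·(-4) + 0.2099·4 = 4.7100.
u_3 = w_3 − 3.4300·e_1 − 4.7100·e_2 = (-0.9235, -0.7734, 0.2153, 1.2465).
‖u_3‖ = 1.7467, so e_3 = (-0.5287, -0.4428, 0.1233, 0.7136).

Q = [[0.0000, 0.6207, -0.5287], [0.6860, -0.5477, -0.4428], [-0.5145, -0.5203, 0.1233], [0.5145, 0.2099, 0.7136]], R = [[5.8310, 2.5725, 3.4300], [0.0000, 3.2222, 4.7100], [0.0000, 0.0000, 1.7467]]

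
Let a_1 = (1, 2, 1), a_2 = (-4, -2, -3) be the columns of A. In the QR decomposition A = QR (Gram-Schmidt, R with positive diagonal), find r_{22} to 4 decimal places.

a_1 = (1, 2, 1); ‖a_1‖ = 2.4495, so e_1 = (0.4082, 0.8165, 0.4082).
e_1·a_2 = 0.4082·(-4) + 0.8165·(-2) + 0.4082·(-3) = -4.4907.
u_2 = a_2 + 4.4907·e_1 = (-2.1667, 1.6667, -1.1667).
r_{22} = ‖u_2‖ = 2.9721.

r_{22} = 2.9721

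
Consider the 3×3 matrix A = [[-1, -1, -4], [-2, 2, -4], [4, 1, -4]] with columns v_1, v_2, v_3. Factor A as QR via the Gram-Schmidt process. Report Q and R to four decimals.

q_1 = v_1/‖v_1‖ = (-1, -2, 4)/4.5826 = (-0.2182, -0.4364, 0.8729).
r_{12} = q_1·v_2 = 0.2182.
u_2 = v_2 − 0.2182·q_1 = (-0.9524, 2.0952, 0.8095).
‖u_2‖ = 2.4398, so q_2 = (-0.3904, 0.8588, 0.3318).
r_{13} = q_1·v_3 = -0.8729; r_{23} = q_2·v_3 = -3.2010.
u_3 = v_3 + 0.8729·q_1 + 3.2010·q_2 = (-5.4400, -1.6320, -2.1760).
‖u_3‖ = 6.0821, so q_3 = (-0.8944, -0.2683, -0.3578).

Q = [[-0.2182, -0.3904, -0.8944], [-0.4364, 0.8588, -0.2683], [0.8729, 0.3318, -0.3578]], R = [[4.5826, 0.2182, -0.8729], [0.0000, 2.4398, -3.2010], [0.0000, 0.0000, 6.0821]]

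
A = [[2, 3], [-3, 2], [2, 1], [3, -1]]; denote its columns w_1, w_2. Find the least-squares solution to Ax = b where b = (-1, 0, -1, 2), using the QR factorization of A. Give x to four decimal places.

x = (0.0617, -0.3959)

q_1 = w_1/‖w_1‖ = (2, -3, 2, 3)/5.0990 = (0.3922, -0.5883, 0.3922, 0.5883).
r_{12} = q_1·w_2 = -0.1961.
u_2 = w_2 + 0.1961·q_1 = (3.0769, 1.8846, 1.0769, -0.8846).
‖u_2‖ = 3.8680, so q_2 = (0.7955, 0.4872, 0.2784, -0.2287).
Qᵀb = (0.3922, -1.5313).
Back-substitute: x_2 = -1.5313/3.8680 = -0.3959.
x_1 = (0.3922 + 0.1961·(-0.3959))/5.0990 = 0.0617.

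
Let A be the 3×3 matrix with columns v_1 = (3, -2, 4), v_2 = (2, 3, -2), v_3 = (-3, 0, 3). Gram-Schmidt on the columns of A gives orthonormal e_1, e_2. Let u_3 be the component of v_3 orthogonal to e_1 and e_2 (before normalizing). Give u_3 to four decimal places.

v_1 = (3, -2, 4); ‖v_1‖ = 5.3852, so e_1 = (0.5571, -0.3714, 0.7428).
e_1·v_2 = 0.5571·2 + (-0.3714)·3 + 0.7428·(-2) = -1.4856.
u_2 = v_2 + 1.4856·e_1 = (2.8276, 2.4483, -0.8966).
‖u_2‖ = 3.8462, so e_2 = (0.7352, 0.6365, -0.2331).
e_1·v_3 = 0.5571·(-3) + (-0.3714)·0 + 0.7428·3 = 0.5571; e_2·v_3 = 0.7352·(-3) + 0.6365·0 + (-0.2331)·3 = -2.9048.
u_3 = v_3 − 0.5571·e_1 + 2.9048·e_2 = (-1.1748, 2.0559, 1.9091).

u_3 = (-1.1748, 2.0559, 1.9091)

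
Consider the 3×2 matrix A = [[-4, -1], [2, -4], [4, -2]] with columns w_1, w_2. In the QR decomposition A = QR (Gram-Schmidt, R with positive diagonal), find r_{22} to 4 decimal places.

w_1 = (-4, 2, 4); ‖w_1‖ = 6.0000, so q_1 = (-0.6667, 0.3333, 0.6667).
q_1·w_2 = (-0.6667)·(-1) + 0.3333·(-4) + 0.6667·(-2) = -2.0000.
u_2 = w_2 + 2.0000·q_1 = (-2.3333, -3.3333, -0.6667).
r_{22} = ‖u_2‖ = 4.1231.

r_{22} = 4.1231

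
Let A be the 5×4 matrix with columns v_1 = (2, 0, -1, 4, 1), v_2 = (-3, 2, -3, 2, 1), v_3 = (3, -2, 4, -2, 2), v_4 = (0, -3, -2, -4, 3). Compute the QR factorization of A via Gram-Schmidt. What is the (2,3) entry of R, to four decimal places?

v_1 = (2, 0, -1, 4, 1); ‖v_1‖ = 4.6904, so e_1 = (0.4264, 0.0000, -0.2132, 0.8528, 0.2132).
e_1·v_2 = 0.4264·(-3) + 0.0000·2 + (-0.2132)·(-3) + 0.8528·2 + 0.2132·1 = 1.2792.
u_2 = v_2 − 1.2792·e_1 = (-3.5455, 2.0000, -2.7273, 0.9091, 0.7273).
‖u_2‖ = 5.0362, so e_2 = (-0.7040, 0.3971, -0.5415, 0.1805, 0.1444).
r_{23} = e_2·v_3 = -5.1445.

r_{23} = -5.1445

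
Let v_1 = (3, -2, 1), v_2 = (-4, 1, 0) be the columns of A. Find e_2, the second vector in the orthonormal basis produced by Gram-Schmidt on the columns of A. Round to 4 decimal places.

e_1 = v_1/‖v_1‖ = (3, -2, 1)/3.7417 = (0.8018, -0.5345, 0.2673).
r_{12} = e_1·v_2 = -3.7417.
u_2 = v_2 + 3.7417·e_1 = (-1.0000, -1.0000, 1.0000).
‖u_2‖ = 1.7321, so e_2 = (-0.5774, -0.5774, 0.5774).

e_2 = (-0.5774, -0.5774, 0.5774)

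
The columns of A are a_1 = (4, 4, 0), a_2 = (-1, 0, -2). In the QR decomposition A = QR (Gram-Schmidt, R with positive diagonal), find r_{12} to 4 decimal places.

r_{12} = -0.7071

a_1 = (4, 4, 0); ‖a_1‖ = 5.6569, so e_1 = (0.7071, 0.7071, 0.0000).
r_{12} = e_1·a_2 = -0.7071.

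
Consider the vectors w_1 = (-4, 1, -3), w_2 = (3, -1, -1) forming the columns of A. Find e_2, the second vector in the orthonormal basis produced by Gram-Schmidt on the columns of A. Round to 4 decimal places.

e_2 = (0.5464, -0.2301, -0.8053)

e_1 = w_1/‖w_1‖ = (-4, 1, -3)/5.0990 = (-0.7845, 0.1961, -0.5883).
r_{12} = e_1·w_2 = -1.9612.
u_2 = w_2 + 1.9612·e_1 = (1.4615, -0.6154, -2.1538).
‖u_2‖ = 2.6747, so e_2 = (0.5464, -0.2301, -0.8053).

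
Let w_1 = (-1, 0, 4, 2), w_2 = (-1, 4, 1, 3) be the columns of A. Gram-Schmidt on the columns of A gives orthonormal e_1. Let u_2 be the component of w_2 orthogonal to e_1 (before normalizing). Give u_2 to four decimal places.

u_2 = (-0.4762, 4.0000, -1.0952, 1.9524)

w_1 = (-1, 0, 4, 2); ‖w_1‖ = 4.5826, so e_1 = (-0.2182, 0.0000, 0.8729, 0.4364).
e_1·w_2 = (-0.2182)·(-1) + 0.0000·4 + 0.8729·1 + 0.4364·3 = 2.4004.
u_2 = w_2 − 2.4004·e_1 = (-0.4762, 4.0000, -1.0952, 1.9524).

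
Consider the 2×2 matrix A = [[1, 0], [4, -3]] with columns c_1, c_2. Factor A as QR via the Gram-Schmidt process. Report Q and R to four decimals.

q_1 = c_1/‖c_1‖ = (1, 4)/4.1231 = (0.2425, 0.9701).
r_{12} = q_1·c_2 = -2.9104.
u_2 = c_2 + 2.9104·q_1 = (0.7059, -0.1765).
‖u_2‖ = 0.7276, so q_2 = (0.9701, -0.2425).

Q = [[0.2425, 0.9701], [0.9701, -0.2425]], R = [[4.1231, -2.9104], [0.0000, 0.7276]]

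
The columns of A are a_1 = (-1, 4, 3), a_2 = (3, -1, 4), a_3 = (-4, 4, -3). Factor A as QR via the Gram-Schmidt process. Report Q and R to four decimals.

Q = [[-0.1961, 0.6380, 0.7447], [0.7845, -0.3536, 0.5095], [0.5883, 0.6841, -0.4311]], R = [[5.0990, 0.9806, 2.1573], [0.0000, 5.0038, -6.0184], [0.0000, 0.0000, 0.3527]]

e_1 = a_1/‖a_1‖ = (-1, 4, 3)/5.0990 = (-0.1961, 0.7845, 0.5883).
r_{12} = e_1·a_2 = 0.9806.
u_2 = a_2 − 0.9806·e_1 = (3.1923, -1.7692, 3.4231).
‖u_2‖ = 5.0038, so e_2 = (0.6380, -0.3536, 0.6841).
r_{13} = e_1·a_3 = 2.1573; r_{23} = e_2·a_3 = -6.0184.
u_3 = a_3 − 2.1573·e_1 + 6.0184·e_2 = (0.2627, 0.1797, -0.1521).
‖u_3‖ = 0.3527, so e_3 = (0.7447, 0.5095, -0.4311).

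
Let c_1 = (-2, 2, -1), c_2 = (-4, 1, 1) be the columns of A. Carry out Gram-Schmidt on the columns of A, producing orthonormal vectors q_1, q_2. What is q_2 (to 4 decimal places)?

q_2 = (-0.6667, -0.3333, 0.6667)

c_1 = (-2, 2, -1); ‖c_1‖ = 3.0000, so q_1 = (-0.6667, 0.6667, -0.3333).
q_1·c_2 = (-0.6667)·(-4) + 0.6667·1 + (-0.3333)·1 = 3.0000.
u_2 = c_2 − 3.0000·q_1 = (-2.0000, -1.0000, 2.0000).
‖u_2‖ = 3.0000, so q_2 = (-0.6667, -0.3333, 0.6667).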